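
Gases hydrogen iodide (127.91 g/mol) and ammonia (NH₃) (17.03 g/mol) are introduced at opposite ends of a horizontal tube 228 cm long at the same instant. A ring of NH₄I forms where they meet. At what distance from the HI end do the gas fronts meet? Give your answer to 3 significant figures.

61.0 cm

Graham's law gives d_HI/d_NH₃ = rate_HI/rate_NH₃ = √(M_NH₃/M_HI) = √(17.03/127.91) = 0.3649.
With d_HI + d_NH₃ = 228 cm, d_NH₃ = 228/(1 + 0.3649) = 167.0 cm.
d_HI = 228 − 167.0 = 61.0 cm.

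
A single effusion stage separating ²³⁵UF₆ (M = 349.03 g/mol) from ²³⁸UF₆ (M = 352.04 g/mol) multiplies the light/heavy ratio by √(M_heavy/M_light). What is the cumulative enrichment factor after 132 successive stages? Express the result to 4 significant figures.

Overall factor = α^132 with α = √(352.04/349.03), i.e. (352.04/349.03)^(132/2).
= 1.00862^66 = 1.763.

1.763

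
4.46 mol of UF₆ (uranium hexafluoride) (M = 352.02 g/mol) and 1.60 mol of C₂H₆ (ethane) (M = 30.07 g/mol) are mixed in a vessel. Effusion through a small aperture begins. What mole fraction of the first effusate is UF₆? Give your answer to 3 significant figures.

Each component's effusion rate ∝ (its partial pressure)·(1/√M) ∝ n_i/√M_i.
Mole fraction of UF₆ in the effusate = (n_UF₆/√M_UF₆) / (n_UF₆/√M_UF₆ + n_C₂H₆/√M_C₂H₆)
= (4.46/√352.02) / (4.46/√352.02 + 1.60/√30.07) = 0.2377/(0.2377 + 0.2918) = 0.449.

0.449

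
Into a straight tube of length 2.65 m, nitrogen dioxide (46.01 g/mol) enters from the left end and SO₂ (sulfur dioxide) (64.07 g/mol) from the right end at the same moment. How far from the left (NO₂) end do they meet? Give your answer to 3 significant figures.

The fronts meet when d_NO₂ + d_SO₂ = L with d_NO₂/d_SO₂ = √(M_SO₂/M_NO₂) (Graham's law). Here √(M_SO₂/M_NO₂) = √(64.07/46.01) = 1.180.
With d_NO₂ + d_SO₂ = 2.65 m, d_SO₂ = 2.65/(1 + 1.180) = 1.216 m.
d_NO₂ = 2.65 − 1.216 = 1.43 m.

1.43 m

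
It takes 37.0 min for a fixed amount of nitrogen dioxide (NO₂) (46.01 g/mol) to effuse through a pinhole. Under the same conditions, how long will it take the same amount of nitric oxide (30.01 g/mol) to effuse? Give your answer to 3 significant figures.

29.9 min

By Graham's law, t_NO/t_NO₂ = √(M_NO/M_NO₂) = √(30.01/46.01) = √0.6522 = 0.8076.
So the time for NO is 37.0 × 0.8076 = 29.9 min.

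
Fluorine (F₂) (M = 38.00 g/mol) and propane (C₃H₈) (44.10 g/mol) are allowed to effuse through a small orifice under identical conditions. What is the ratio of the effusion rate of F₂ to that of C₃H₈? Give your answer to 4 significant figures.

Since effusion rate ∝ 1/√M, rate_F₂/rate_C₃H₈ = √(M_C₃H₈/M_F₂) = √(44.10/38.00) = √1.161 = 1.077.

1.077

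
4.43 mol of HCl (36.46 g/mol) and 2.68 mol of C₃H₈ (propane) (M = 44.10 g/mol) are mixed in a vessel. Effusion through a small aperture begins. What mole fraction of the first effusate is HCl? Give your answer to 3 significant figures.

0.645

Effusion rate of each component ∝ n_i/√M_i (partial pressure × 1/√M).
Mole fraction of HCl in the effusate = (n_HCl/√M_HCl) / (n_HCl/√M_HCl + n_C₃H₈/√M_C₃H₈)
= (4.43/√36.46) / (4.43/√36.46 + 2.68/√44.10) = 0.7337/(0.7337 + 0.4036) = 0.645.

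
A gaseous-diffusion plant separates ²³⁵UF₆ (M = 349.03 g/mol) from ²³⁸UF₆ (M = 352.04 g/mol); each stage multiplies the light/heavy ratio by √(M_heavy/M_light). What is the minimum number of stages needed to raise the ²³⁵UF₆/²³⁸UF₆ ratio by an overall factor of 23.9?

Per stage α = (352.04/349.03)^(1/2) = 1.00862^0.5, giving ln α = 0.004293.
Need α^N ≥ 23.9 ⇒ N ≥ ln(23.9) / ln α = 3.174 / 0.004293 = 739.23.
Rounding up, N = 740 stages.

740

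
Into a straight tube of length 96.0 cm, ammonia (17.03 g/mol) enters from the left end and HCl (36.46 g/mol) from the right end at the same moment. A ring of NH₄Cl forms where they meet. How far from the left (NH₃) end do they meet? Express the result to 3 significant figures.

Distances travelled in equal time are proportional to diffusion rates, so d_NH₃/d_HCl = √(M_HCl/M_NH₃) = √(36.46/17.03) = 1.463.
With d_NH₃ + d_HCl = 96.0 cm, d_HCl = 96.0/(1 + 1.463) = 38.97 cm.
d_NH₃ = 96.0 − 38.97 = 57.0 cm.

57.0 cm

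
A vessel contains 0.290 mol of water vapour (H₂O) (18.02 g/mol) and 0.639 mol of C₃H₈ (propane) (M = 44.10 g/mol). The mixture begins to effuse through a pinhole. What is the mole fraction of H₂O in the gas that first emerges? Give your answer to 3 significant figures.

Effusion rate of each component ∝ n_i/√M_i (partial pressure × 1/√M).
Mole fraction of H₂O in the effusate = (n_H₂O/√M_H₂O) / (n_H₂O/√M_H₂O + n_C₃H₈/√M_C₃H₈)
= (0.290/√18.02) / (0.290/√18.02 + 0.639/√44.10) = 0.06832/(0.06832 + 0.09622) = 0.415.

0.415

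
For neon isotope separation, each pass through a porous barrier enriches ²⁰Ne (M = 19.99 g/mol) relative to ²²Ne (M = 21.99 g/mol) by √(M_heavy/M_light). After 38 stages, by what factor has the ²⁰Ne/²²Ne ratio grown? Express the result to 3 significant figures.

After 38 stages the ratio has grown by (√(21.99/19.99))^38 = (21.99/19.99)^(38/2).
= 1.10005^19 = 6.12.

6.12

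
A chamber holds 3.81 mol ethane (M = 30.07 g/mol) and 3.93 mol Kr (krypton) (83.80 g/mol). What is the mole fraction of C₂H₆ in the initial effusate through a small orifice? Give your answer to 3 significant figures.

0.618

Effusion rate of each component ∝ n_i/√M_i (partial pressure × 1/√M).
x_C₂H₆(eff) = (n_C₂H₆/√M_C₂H₆) / (n_C₂H₆/√M_C₂H₆ + n_Kr/√M_Kr)
= (3.81/√30.07) / (3.81/√30.07 + 3.93/√83.80) = 0.6948/(0.6948 + 0.4293) = 0.618.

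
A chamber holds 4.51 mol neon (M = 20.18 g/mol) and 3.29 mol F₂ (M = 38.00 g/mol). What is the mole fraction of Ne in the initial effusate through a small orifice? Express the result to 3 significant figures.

The effusion rate of species i is ∝ p_i/√M_i ∝ n_i/√M_i.
So x_Ne in the escaping gas = (n_Ne/√M_Ne) / Σ(n_i/√M_i)
= (4.51/√20.18) / (4.51/√20.18 + 3.29/√38.00) = 1.004/(1.004 + 0.5337) = 0.653.

0.653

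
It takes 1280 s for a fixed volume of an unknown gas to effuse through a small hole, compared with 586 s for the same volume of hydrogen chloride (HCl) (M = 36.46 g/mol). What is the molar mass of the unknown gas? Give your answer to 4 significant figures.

174.0 g/mol

Using Graham's law: t_X/t_HCl = √(M_X/M_HCl).
1280/586 = 2.184 = √(M_X/36.46)
M_X = 36.46 × 2.184² = 36.46 × 4.771 = 174.0 g/mol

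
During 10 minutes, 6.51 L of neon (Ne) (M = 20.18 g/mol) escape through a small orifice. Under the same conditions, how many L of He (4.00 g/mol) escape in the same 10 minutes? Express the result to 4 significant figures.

By Graham's law, rate_He/rate_Ne = √(M_Ne/M_He) = √(20.18/4.00) = √5.045 = 2.246.
So the volume for He is 6.51 × 2.246 = 14.62 L.

14.62 L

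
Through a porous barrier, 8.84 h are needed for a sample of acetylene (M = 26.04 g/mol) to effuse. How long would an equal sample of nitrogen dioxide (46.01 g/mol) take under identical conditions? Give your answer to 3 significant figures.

11.8 h

From Graham's law, t_NO₂/t_C₂H₂ = √(M_NO₂/M_C₂H₂) = √(46.01/26.04) = √1.767 = 1.329.
So the time for NO₂ is 8.84 × 1.329 = 11.8 h.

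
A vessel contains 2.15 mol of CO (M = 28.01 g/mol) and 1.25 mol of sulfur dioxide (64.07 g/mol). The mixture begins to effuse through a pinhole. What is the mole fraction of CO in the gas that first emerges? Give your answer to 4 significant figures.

Each component's effusion rate ∝ (its partial pressure)·(1/√M) ∝ n_i/√M_i.
So x_CO in the escaping gas = (n_CO/√M_CO) / Σ(n_i/√M_i)
= (2.15/√28.01) / (2.15/√28.01 + 1.25/√64.07) = 0.4062/(0.4062 + 0.1562) = 0.7223.

0.7223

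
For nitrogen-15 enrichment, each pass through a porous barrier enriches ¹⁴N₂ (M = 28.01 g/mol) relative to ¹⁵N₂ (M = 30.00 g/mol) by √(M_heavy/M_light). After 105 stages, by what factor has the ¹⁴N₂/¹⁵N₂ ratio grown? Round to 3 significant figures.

Each stage multiplies the ratio by α = √(30.00/28.01), so after 105 stages the overall factor is α^105 = (30.00/28.01)^(105/2).
= 1.07105^(105/2) = 36.7.

36.7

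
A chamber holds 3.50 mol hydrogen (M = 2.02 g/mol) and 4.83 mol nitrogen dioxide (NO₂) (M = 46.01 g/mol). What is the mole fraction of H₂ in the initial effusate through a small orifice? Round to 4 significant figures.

Rate_i ∝ x_i/√M_i (Graham's law weighted by mole fraction), so the effusate composition follows n_i/√M_i.
Mole fraction of H₂ in the effusate = (n_H₂/√M_H₂) / (n_H₂/√M_H₂ + n_NO₂/√M_NO₂)
= (3.50/√2.02) / (3.50/√2.02 + 4.83/√46.01) = 2.463/(2.463 + 0.7121) = 0.7757.

0.7757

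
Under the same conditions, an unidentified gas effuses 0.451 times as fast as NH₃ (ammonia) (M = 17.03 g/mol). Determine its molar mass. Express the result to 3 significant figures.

83.7 g/mol

Since effusion rate ∝ 1/√M, rate_X/rate_NH₃ = √(M_NH₃/M_X).
0.451 = √(17.03/M_X)
M_X = 17.03 / 0.451² = 17.03 / 0.2034 = 83.7 g/mol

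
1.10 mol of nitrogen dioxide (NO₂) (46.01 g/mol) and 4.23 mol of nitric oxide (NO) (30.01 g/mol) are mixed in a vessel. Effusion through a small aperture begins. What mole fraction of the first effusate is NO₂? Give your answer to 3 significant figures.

Effusion rate of each component ∝ n_i/√M_i (partial pressure × 1/√M).
Mole fraction of NO₂ in the effusate = (n_NO₂/√M_NO₂) / (n_NO₂/√M_NO₂ + n_NO/√M_NO)
= (1.10/√46.01) / (1.10/√46.01 + 4.23/√30.01) = 0.1622/(0.1622 + 0.7722) = 0.174.

0.174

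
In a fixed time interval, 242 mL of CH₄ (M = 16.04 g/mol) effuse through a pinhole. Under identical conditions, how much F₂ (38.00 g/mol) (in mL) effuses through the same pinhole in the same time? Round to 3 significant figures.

Using Graham's law: rate_F₂/rate_CH₄ = √(M_CH₄/M_F₂) = √(16.04/38.00) = √0.4221 = 0.6497.
So the volume for F₂ is 242 × 0.6497 = 157 mL.

157 mL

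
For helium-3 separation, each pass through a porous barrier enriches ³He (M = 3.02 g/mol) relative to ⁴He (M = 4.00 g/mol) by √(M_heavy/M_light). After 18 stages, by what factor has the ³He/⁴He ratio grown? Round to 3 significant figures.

Overall factor = α^18 with α = √(4.00/3.02), i.e. (4.00/3.02)^(18/2).
= 1.32450^9 = 12.5.

12.5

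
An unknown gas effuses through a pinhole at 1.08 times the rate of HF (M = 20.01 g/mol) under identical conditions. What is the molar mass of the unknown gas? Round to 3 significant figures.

17.2 g/mol

Since effusion rate ∝ 1/√M, rate_X/rate_HF = √(M_HF/M_X).
1.08 = √(20.01/M_X)
M_X = 20.01 / 1.08² = 20.01 / 1.166 = 17.2 g/mol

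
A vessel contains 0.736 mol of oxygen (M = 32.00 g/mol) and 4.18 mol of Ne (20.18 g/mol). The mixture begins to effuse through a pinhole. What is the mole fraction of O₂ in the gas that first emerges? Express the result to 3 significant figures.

0.123

Each component's effusion rate ∝ (its partial pressure)·(1/√M) ∝ n_i/√M_i.
So x_O₂ in the escaping gas = (n_O₂/√M_O₂) / Σ(n_i/√M_i)
= (0.736/√32.00) / (0.736/√32.00 + 4.18/√20.18) = 0.1301/(0.1301 + 0.9305) = 0.123.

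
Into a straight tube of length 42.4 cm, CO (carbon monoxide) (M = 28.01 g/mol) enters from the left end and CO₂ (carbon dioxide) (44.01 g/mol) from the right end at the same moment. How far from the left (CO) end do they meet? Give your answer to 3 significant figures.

23.6 cm

In equal time, each gas travels a distance ∝ its rate ∝ 1/√M, so d_CO/d_CO₂ = √(M_CO₂/M_CO) = √(44.01/28.01) = 1.253.
With d_CO + d_CO₂ = 42.4 cm, d_CO₂ = 42.4/(1 + 1.253) = 18.82 cm.
d_CO = 42.4 − 18.82 = 23.6 cm.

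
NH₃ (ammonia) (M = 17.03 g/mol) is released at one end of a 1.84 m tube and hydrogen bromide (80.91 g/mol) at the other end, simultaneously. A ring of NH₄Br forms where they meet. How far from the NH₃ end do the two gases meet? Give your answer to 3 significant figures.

1.26 m

Graham's law gives d_NH₃/d_HBr = rate_NH₃/rate_HBr = √(M_HBr/M_NH₃) = √(80.91/17.03) = 2.180.
With d_NH₃ + d_HBr = 1.84 m, d_HBr = 1.84/(1 + 2.180) = 0.5787 m.
d_NH₃ = 1.84 − 0.5787 = 1.26 m.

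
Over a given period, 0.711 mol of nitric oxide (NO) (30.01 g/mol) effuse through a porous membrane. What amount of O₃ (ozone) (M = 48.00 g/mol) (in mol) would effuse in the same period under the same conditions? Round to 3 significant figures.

Since effusion rate ∝ 1/√M, rate_O₃/rate_NO = √(M_NO/M_O₃) = √(30.01/48.00) = √0.6252 = 0.7907.
So the amount for O₃ is 0.711 × 0.7907 = 0.562 mol.

0.562 mol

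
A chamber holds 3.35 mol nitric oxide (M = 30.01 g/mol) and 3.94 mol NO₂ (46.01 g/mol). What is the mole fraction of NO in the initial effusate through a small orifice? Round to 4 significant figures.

Rate_i ∝ x_i/√M_i (Graham's law weighted by mole fraction), so the effusate composition follows n_i/√M_i.
x_NO(eff) = (n_NO/√M_NO) / (n_NO/√M_NO + n_NO₂/√M_NO₂)
= (3.35/√30.01) / (3.35/√30.01 + 3.94/√46.01) = 0.6115/(0.6115 + 0.5809) = 0.5129.

0.5129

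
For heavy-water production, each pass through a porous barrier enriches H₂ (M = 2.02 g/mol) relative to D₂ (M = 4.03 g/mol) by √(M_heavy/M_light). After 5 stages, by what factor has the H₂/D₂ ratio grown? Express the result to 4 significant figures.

5.622

The single-stage factor is √(M_heavy/M_light), so 5 stages give [√(4.03/2.02)]^5 = (4.03/2.02)^(5/2).
= 1.99505^(5/2) = 5.622.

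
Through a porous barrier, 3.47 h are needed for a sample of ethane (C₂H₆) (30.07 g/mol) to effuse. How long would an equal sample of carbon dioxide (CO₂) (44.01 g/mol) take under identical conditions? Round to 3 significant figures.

Using Graham's law: t_CO₂/t_C₂H₆ = √(M_CO₂/M_C₂H₆) = √(44.01/30.07) = √1.464 = 1.210.
So the time for CO₂ is 3.47 × 1.210 = 4.20 h.

4.20 h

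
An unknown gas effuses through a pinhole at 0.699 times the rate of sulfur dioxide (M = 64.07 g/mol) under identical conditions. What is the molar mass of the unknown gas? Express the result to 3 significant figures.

Using Graham's law: rate_X/rate_SO₂ = √(M_SO₂/M_X).
0.699 = √(64.07/M_X)
M_X = 64.07 / 0.699² = 64.07 / 0.4886 = 131 g/mol

131 g/mol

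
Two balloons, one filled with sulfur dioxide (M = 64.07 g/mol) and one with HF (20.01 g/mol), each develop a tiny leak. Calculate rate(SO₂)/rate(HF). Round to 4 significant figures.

Graham's law gives rate_SO₂/rate_HF = √(M_HF/M_SO₂) = √(20.01/64.07) = √0.3123 = 0.5589.

0.5589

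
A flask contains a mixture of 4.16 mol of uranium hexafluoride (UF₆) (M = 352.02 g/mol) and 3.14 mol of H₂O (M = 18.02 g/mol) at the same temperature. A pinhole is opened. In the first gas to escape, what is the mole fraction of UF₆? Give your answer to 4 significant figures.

0.2306

The effusion rate of species i is ∝ p_i/√M_i ∝ n_i/√M_i.
x_UF₆(eff) = (n_UF₆/√M_UF₆) / (n_UF₆/√M_UF₆ + n_H₂O/√M_H₂O)
= (4.16/√352.02) / (4.16/√352.02 + 3.14/√18.02) = 0.2217/(0.2217 + 0.7397) = 0.2306.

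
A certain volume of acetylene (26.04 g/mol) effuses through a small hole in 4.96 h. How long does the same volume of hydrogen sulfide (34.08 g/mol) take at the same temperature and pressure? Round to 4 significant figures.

Using Graham's law: t_H₂S/t_C₂H₂ = √(M_H₂S/M_C₂H₂) = √(34.08/26.04) = √1.309 = 1.144.
So the time for H₂S is 4.96 × 1.144 = 5.674 h.

5.674 h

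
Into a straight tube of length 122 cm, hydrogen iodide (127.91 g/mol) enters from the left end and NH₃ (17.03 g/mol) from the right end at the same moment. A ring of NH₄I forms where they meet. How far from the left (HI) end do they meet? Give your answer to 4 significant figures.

In equal time, each gas travels a distance ∝ its rate ∝ 1/√M, so d_HI/d_NH₃ = √(M_NH₃/M_HI) = √(17.03/127.91) = 0.3649.
With d_HI + d_NH₃ = 122 cm, d_NH₃ = 122/(1 + 0.3649) = 89.38 cm.
d_HI = 122 − 89.38 = 32.62 cm.

32.62 cm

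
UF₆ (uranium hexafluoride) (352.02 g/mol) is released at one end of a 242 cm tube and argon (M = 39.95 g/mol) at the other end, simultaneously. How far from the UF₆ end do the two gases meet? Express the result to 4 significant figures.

60.98 cm

The fronts meet when d_UF₆ + d_Ar = L with d_UF₆/d_Ar = √(M_Ar/M_UF₆) (Graham's law). Here √(M_Ar/M_UF₆) = √(39.95/352.02) = 0.3369.
With d_UF₆ + d_Ar = 242 cm, d_Ar = 242/(1 + 0.3369) = 181.0 cm.
d_UF₆ = 242 − 181.0 = 60.98 cm.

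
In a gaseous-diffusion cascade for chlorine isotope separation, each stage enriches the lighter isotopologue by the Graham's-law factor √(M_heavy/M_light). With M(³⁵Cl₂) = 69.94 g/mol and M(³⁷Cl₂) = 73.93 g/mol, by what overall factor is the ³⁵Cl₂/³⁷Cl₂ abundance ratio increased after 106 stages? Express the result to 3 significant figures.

18.9

After 106 stages the ratio has grown by (√(73.93/69.94))^106 = (73.93/69.94)^(106/2).
= 1.05705^53 = 18.9.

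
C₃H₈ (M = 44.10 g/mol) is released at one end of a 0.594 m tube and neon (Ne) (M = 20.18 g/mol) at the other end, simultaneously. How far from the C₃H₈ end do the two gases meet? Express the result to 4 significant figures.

In equal time, each gas travels a distance ∝ its rate ∝ 1/√M, so d_C₃H₈/d_Ne = √(M_Ne/M_C₃H₈) = √(20.18/44.10) = 0.6765.
With d_C₃H₈ + d_Ne = 0.594 m, d_Ne = 0.594/(1 + 0.6765) = 0.3543 m.
d_C₃H₈ = 0.594 − 0.3543 = 0.2397 m.

0.2397 m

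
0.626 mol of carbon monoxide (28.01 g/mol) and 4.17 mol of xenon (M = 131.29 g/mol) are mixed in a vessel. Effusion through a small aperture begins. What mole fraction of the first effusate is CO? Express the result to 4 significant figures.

Effusion rate of each component ∝ n_i/√M_i (partial pressure × 1/√M).
So x_CO in the escaping gas = (n_CO/√M_CO) / Σ(n_i/√M_i)
= (0.626/√28.01) / (0.626/√28.01 + 4.17/√131.29) = 0.1183/(0.1183 + 0.3639) = 0.2453.

0.2453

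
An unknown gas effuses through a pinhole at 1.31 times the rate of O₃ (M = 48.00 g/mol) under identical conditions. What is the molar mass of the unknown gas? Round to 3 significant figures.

Since effusion rate ∝ 1/√M, rate_X/rate_O₃ = √(M_O₃/M_X).
1.31 = √(48.00/M_X)
M_X = 48.00 / 1.31² = 48.00 / 1.716 = 28.0 g/mol

28.0 g/mol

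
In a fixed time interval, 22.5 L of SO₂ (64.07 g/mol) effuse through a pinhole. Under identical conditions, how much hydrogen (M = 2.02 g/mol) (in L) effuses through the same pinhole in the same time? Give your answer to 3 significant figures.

Since effusion rate ∝ 1/√M, rate_H₂/rate_SO₂ = √(M_SO₂/M_H₂) = √(64.07/2.02) = √31.72 = 5.632.
So the volume for H₂ is 22.5 × 5.632 = 127 L.

127 L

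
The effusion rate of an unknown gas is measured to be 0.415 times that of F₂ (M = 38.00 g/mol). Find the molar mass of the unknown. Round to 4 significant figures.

From Graham's law, rate_X/rate_F₂ = √(M_F₂/M_X).
0.415 = √(38.00/M_X)
M_X = 38.00 / 0.415² = 38.00 / 0.1722 = 220.6 g/mol

220.6 g/mol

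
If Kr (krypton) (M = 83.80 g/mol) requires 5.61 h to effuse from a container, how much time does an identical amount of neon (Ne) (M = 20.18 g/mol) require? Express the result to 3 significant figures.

From Graham's law, t_Ne/t_Kr = √(M_Ne/M_Kr) = √(20.18/83.80) = √0.2408 = 0.4907.
So the time for Ne is 5.61 × 0.4907 = 2.75 h.

2.75 h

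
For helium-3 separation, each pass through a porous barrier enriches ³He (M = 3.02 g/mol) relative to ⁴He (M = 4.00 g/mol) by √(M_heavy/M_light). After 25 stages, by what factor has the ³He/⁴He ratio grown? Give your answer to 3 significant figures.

Overall factor = α^25 with α = √(4.00/3.02), i.e. (4.00/3.02)^(25/2).
= 1.32450^(25/2) = 33.5.

33.5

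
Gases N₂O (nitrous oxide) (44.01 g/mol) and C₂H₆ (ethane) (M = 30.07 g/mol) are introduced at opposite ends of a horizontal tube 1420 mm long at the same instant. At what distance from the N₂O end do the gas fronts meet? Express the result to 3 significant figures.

In equal time, each gas travels a distance ∝ its rate ∝ 1/√M, so d_N₂O/d_C₂H₆ = √(M_C₂H₆/M_N₂O) = √(30.07/44.01) = 0.8266.
With d_N₂O + d_C₂H₆ = 1420 mm, d_C₂H₆ = 1420/(1 + 0.8266) = 777.4 mm.
d_N₂O = 1420 − 777.4 = 643 mm.

643 mm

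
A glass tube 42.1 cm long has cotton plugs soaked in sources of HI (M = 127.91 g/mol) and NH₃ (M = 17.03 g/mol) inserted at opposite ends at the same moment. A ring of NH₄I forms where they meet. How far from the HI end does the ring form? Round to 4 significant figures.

11.25 cm

The fronts meet when d_HI + d_NH₃ = L with d_HI/d_NH₃ = √(M_NH₃/M_HI) (Graham's law). Here √(M_NH₃/M_HI) = √(17.03/127.91) = 0.3649.
With d_HI + d_NH₃ = 42.1 cm, d_NH₃ = 42.1/(1 + 0.3649) = 30.85 cm.
d_HI = 42.1 − 30.85 = 11.25 cm.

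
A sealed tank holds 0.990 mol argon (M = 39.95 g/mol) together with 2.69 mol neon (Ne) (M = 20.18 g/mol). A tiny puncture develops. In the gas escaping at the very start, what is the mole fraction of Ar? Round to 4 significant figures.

0.2073

Effusion rate of each component ∝ n_i/√M_i (partial pressure × 1/√M).
So x_Ar in the escaping gas = (n_Ar/√M_Ar) / Σ(n_i/√M_i)
= (0.990/√39.95) / (0.990/√39.95 + 2.69/√20.18) = 0.1566/(0.1566 + 0.5988) = 0.2073.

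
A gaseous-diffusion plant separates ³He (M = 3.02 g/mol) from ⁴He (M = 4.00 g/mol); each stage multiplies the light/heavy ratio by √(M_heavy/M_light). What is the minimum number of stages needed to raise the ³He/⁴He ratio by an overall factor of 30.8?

25

Per stage α = (4.00/3.02)^(1/2) = 1.32450^0.5, giving ln α = 0.1405.
Need α^N ≥ 30.8 ⇒ N ≥ ln(30.8) / ln α = 3.428 / 0.1405 = 24.39.
Minimum whole number of stages: N = 25.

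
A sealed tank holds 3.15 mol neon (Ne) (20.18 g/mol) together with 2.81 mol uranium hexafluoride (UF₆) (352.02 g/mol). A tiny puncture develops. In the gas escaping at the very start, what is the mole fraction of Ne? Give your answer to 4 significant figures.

Each component's effusion rate ∝ (its partial pressure)·(1/√M) ∝ n_i/√M_i.
So x_Ne in the escaping gas = (n_Ne/√M_Ne) / Σ(n_i/√M_i)
= (3.15/√20.18) / (3.15/√20.18 + 2.81/√352.02) = 0.7012/(0.7012 + 0.1498) = 0.8240.

0.8240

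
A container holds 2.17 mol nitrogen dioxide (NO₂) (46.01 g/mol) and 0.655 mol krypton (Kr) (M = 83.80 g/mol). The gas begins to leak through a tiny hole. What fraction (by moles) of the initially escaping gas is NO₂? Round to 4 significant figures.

0.8172

Rate_i ∝ x_i/√M_i (Graham's law weighted by mole fraction), so the effusate composition follows n_i/√M_i.
x_NO₂(eff) = (n_NO₂/√M_NO₂) / (n_NO₂/√M_NO₂ + n_Kr/√M_Kr)
= (2.17/√46.01) / (2.17/√46.01 + 0.655/√83.80) = 0.3199/(0.3199 + 0.07155) = 0.8172.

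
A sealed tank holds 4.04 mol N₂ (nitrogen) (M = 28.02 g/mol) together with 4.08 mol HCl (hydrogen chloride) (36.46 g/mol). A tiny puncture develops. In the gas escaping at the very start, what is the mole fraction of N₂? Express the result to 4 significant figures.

0.5304

Rate_i ∝ x_i/√M_i (Graham's law weighted by mole fraction), so the effusate composition follows n_i/√M_i.
x_N₂(eff) = (n_N₂/√M_N₂) / (n_N₂/√M_N₂ + n_HCl/√M_HCl)
= (4.04/√28.02) / (4.04/√28.02 + 4.08/√36.46) = 0.7632/(0.7632 + 0.6757) = 0.5304.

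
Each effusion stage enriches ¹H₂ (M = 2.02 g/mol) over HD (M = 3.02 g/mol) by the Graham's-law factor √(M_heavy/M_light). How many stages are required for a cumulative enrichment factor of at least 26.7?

Single-stage factor α = √(3.02/2.02), so ln α = ½ ln(1.49505) = 0.2011.
Need α^N ≥ 26.7 ⇒ N ≥ ln(26.7) / ln α = 3.285 / 0.2011 = 16.34.
So at least 17 stages are needed.

17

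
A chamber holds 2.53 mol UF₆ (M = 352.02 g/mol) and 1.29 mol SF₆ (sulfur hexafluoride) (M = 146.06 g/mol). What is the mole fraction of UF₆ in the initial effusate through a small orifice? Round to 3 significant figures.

Each component's effusion rate ∝ (its partial pressure)·(1/√M) ∝ n_i/√M_i.
So x_UF₆ in the escaping gas = (n_UF₆/√M_UF₆) / Σ(n_i/√M_i)
= (2.53/√352.02) / (2.53/√352.02 + 1.29/√146.06) = 0.1348/(0.1348 + 0.1067) = 0.558.

0.558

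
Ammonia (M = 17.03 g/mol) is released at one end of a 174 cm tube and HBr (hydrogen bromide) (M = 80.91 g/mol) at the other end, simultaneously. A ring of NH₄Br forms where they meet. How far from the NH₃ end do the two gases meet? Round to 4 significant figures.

119.3 cm

In equal time, each gas travels a distance ∝ its rate ∝ 1/√M, so d_NH₃/d_HBr = √(M_HBr/M_NH₃) = √(80.91/17.03) = 2.180.
With d_NH₃ + d_HBr = 174 cm, d_HBr = 174/(1 + 2.180) = 54.72 cm.
d_NH₃ = 174 − 54.72 = 119.3 cm.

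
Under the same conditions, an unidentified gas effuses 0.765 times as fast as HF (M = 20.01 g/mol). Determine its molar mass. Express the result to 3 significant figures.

34.2 g/mol

Using Graham's law: rate_X/rate_HF = √(M_HF/M_X).
0.765 = √(20.01/M_X)
M_X = 20.01 / 0.765² = 20.01 / 0.5852 = 34.2 g/mol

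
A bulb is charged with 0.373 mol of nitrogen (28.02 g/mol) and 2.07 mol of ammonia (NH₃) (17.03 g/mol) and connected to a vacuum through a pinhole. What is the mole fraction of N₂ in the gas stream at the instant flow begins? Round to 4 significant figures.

0.1232

The effusion rate of species i is ∝ p_i/√M_i ∝ n_i/√M_i.
Mole fraction of N₂ in the effusate = (n_N₂/√M_N₂) / (n_N₂/√M_N₂ + n_NH₃/√M_NH₃)
= (0.373/√28.02) / (0.373/√28.02 + 2.07/√17.03) = 0.07047/(0.07047 + 0.5016) = 0.1232.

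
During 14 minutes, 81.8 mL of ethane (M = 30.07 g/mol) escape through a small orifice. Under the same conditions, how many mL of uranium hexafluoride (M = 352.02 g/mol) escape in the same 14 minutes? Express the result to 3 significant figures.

23.9 mL

By Graham's law, rate_UF₆/rate_C₂H₆ = √(M_C₂H₆/M_UF₆) = √(30.07/352.02) = √0.08542 = 0.2923.
So the volume for UF₆ is 81.8 × 0.2923 = 23.9 mL.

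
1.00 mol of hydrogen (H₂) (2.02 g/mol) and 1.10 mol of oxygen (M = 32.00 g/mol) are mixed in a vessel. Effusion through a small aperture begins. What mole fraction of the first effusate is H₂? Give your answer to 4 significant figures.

The effusion rate of species i is ∝ p_i/√M_i ∝ n_i/√M_i.
x_H₂(eff) = (n_H₂/√M_H₂) / (n_H₂/√M_H₂ + n_O₂/√M_O₂)
= (1.00/√2.02) / (1.00/√2.02 + 1.10/√32.00) = 0.7036/(0.7036 + 0.1945) = 0.7835.

0.7835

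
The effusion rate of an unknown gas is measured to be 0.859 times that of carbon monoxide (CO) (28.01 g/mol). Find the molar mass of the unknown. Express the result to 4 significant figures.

37.96 g/mol

Since effusion rate ∝ 1/√M, rate_X/rate_CO = √(M_CO/M_X).
0.859 = √(28.01/M_X)
M_X = 28.01 / 0.859² = 28.01 / 0.7379 = 37.96 g/mol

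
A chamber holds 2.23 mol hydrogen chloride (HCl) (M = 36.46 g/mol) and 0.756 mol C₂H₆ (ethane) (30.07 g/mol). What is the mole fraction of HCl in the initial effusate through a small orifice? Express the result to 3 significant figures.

Effusion rate of each component ∝ n_i/√M_i (partial pressure × 1/√M).
x_HCl(eff) = (n_HCl/√M_HCl) / (n_HCl/√M_HCl + n_C₂H₆/√M_C₂H₆)
= (2.23/√36.46) / (2.23/√36.46 + 0.756/√30.07) = 0.3693/(0.3693 + 0.1379) = 0.728.

0.728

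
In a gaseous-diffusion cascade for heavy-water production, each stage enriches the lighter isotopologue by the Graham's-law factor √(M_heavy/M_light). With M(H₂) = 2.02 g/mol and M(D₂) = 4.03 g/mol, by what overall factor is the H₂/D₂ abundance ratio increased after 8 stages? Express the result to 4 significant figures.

After 8 stages the ratio has grown by (√(4.03/2.02))^8 = (4.03/2.02)^(8/2).
= 1.99505^4 = 15.84.

15.84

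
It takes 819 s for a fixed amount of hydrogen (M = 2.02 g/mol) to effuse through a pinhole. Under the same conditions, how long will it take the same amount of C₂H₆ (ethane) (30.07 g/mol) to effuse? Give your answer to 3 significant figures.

Graham's law gives t_C₂H₆/t_H₂ = √(M_C₂H₆/M_H₂) = √(30.07/2.02) = √14.89 = 3.858.
So the time for C₂H₆ is 819 × 3.858 = 3160 s.

3160 s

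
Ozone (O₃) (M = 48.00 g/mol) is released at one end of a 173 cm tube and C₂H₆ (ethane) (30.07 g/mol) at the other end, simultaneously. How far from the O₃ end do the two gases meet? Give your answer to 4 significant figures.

In equal time, each gas travels a distance ∝ its rate ∝ 1/√M, so d_O₃/d_C₂H₆ = √(M_C₂H₆/M_O₃) = √(30.07/48.00) = 0.7915.
With d_O₃ + d_C₂H₆ = 173 cm, d_C₂H₆ = 173/(1 + 0.7915) = 96.57 cm.
d_O₃ = 173 − 96.57 = 76.43 cm.

76.43 cm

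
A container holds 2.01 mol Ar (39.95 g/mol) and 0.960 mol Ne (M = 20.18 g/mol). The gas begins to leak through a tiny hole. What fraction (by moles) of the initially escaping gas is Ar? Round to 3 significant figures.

Effusion rate of each component ∝ n_i/√M_i (partial pressure × 1/√M).
So x_Ar in the escaping gas = (n_Ar/√M_Ar) / Σ(n_i/√M_i)
= (2.01/√39.95) / (2.01/√39.95 + 0.960/√20.18) = 0.3180/(0.3180 + 0.2137) = 0.598.

0.598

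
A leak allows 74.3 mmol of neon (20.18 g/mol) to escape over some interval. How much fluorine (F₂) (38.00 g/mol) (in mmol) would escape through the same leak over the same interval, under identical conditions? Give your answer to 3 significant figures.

Using Graham's law: rate_F₂/rate_Ne = √(M_Ne/M_F₂) = √(20.18/38.00) = √0.5311 = 0.7287.
So the amount for F₂ is 74.3 × 0.7287 = 54.1 mmol.

54.1 mmol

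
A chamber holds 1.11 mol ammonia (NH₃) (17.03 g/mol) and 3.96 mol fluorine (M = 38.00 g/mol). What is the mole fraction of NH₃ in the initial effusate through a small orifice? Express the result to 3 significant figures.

0.295

Effusion rate of each component ∝ n_i/√M_i (partial pressure × 1/√M).
x_NH₃(eff) = (n_NH₃/√M_NH₃) / (n_NH₃/√M_NH₃ + n_F₂/√M_F₂)
= (1.11/√17.03) / (1.11/√17.03 + 3.96/√38.00) = 0.2690/(0.2690 + 0.6424) = 0.295.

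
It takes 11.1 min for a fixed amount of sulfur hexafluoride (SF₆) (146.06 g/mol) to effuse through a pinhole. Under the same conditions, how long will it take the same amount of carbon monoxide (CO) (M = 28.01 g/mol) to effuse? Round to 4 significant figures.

Using Graham's law: t_CO/t_SF₆ = √(M_CO/M_SF₆) = √(28.01/146.06) = √0.1918 = 0.4379.
So the time for CO is 11.1 × 0.4379 = 4.861 min.

4.861 min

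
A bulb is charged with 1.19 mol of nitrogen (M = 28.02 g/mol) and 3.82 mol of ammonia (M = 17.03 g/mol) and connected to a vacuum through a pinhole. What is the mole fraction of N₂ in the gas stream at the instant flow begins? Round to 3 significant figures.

The effusion rate of species i is ∝ p_i/√M_i ∝ n_i/√M_i.
x_N₂(eff) = (n_N₂/√M_N₂) / (n_N₂/√M_N₂ + n_NH₃/√M_NH₃)
= (1.19/√28.02) / (1.19/√28.02 + 3.82/√17.03) = 0.2248/(0.2248 + 0.9257) = 0.195.

0.195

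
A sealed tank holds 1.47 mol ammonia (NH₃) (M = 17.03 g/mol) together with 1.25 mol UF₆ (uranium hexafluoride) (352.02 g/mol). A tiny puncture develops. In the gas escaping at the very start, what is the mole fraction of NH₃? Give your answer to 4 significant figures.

0.8424

Rate_i ∝ x_i/√M_i (Graham's law weighted by mole fraction), so the effusate composition follows n_i/√M_i.
Mole fraction of NH₃ in the effusate = (n_NH₃/√M_NH₃) / (n_NH₃/√M_NH₃ + n_UF₆/√M_UF₆)
= (1.47/√17.03) / (1.47/√17.03 + 1.25/√352.02) = 0.3562/(0.3562 + 0.06662) = 0.8424.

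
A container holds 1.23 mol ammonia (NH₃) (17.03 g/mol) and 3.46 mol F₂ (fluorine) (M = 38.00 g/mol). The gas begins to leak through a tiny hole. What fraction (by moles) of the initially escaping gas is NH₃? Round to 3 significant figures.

The effusion rate of species i is ∝ p_i/√M_i ∝ n_i/√M_i.
Mole fraction of NH₃ in the effusate = (n_NH₃/√M_NH₃) / (n_NH₃/√M_NH₃ + n_F₂/√M_F₂)
= (1.23/√17.03) / (1.23/√17.03 + 3.46/√38.00) = 0.2981/(0.2981 + 0.5613) = 0.347.

0.347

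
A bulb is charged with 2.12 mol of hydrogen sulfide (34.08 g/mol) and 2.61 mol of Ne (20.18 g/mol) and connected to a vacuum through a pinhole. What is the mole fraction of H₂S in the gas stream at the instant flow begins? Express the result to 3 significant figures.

0.385

The effusion rate of species i is ∝ p_i/√M_i ∝ n_i/√M_i.
So x_H₂S in the escaping gas = (n_H₂S/√M_H₂S) / Σ(n_i/√M_i)
= (2.12/√34.08) / (2.12/√34.08 + 2.61/√20.18) = 0.3632/(0.3632 + 0.5810) = 0.385.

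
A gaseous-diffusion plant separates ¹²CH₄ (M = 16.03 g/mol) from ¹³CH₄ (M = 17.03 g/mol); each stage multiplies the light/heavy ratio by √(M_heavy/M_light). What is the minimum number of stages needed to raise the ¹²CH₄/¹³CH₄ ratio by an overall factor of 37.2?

With α = √(17.03/16.03) per stage, ln α = ½ ln(1.06238) = 0.03026.
Need α^N ≥ 37.2 ⇒ N ≥ ln(37.2) / ln α = 3.616 / 0.03026 = 119.52.
So at least 120 stages are needed.

120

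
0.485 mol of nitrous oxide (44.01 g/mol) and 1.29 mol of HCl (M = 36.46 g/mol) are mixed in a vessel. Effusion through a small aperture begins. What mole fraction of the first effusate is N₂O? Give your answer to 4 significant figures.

The effusion rate of species i is ∝ p_i/√M_i ∝ n_i/√M_i.
x_N₂O(eff) = (n_N₂O/√M_N₂O) / (n_N₂O/√M_N₂O + n_HCl/√M_HCl)
= (0.485/√44.01) / (0.485/√44.01 + 1.29/√36.46) = 0.07311/(0.07311 + 0.2136) = 0.2550.

0.2550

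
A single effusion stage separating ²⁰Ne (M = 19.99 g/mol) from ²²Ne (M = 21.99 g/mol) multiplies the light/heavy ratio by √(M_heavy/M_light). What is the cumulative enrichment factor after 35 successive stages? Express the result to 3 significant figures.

Each stage multiplies the ratio by α = √(21.99/19.99), so after 35 stages the overall factor is α^35 = (21.99/19.99)^(35/2).
= 1.10005^(35/2) = 5.31.

5.31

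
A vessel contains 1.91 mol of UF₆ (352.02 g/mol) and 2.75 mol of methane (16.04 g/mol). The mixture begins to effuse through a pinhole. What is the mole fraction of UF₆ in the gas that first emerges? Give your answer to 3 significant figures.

0.129

The effusion rate of species i is ∝ p_i/√M_i ∝ n_i/√M_i.
x_UF₆(eff) = (n_UF₆/√M_UF₆) / (n_UF₆/√M_UF₆ + n_CH₄/√M_CH₄)
= (1.91/√352.02) / (1.91/√352.02 + 2.75/√16.04) = 0.1018/(0.1018 + 0.6866) = 0.129.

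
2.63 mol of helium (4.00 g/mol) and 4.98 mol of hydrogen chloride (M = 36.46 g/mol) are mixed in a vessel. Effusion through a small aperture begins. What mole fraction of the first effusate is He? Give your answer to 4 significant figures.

0.6146

Rate_i ∝ x_i/√M_i (Graham's law weighted by mole fraction), so the effusate composition follows n_i/√M_i.
Mole fraction of He in the effusate = (n_He/√M_He) / (n_He/√M_He + n_HCl/√M_HCl)
= (2.63/√4.00) / (2.63/√4.00 + 4.98/√36.46) = 1.315/(1.315 + 0.8247) = 0.6146.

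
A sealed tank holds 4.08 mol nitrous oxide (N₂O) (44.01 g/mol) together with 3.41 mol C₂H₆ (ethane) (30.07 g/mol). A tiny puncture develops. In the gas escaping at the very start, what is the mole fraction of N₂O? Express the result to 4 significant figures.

0.4972

Each component's effusion rate ∝ (its partial pressure)·(1/√M) ∝ n_i/√M_i.
So x_N₂O in the escaping gas = (n_N₂O/√M_N₂O) / Σ(n_i/√M_i)
= (4.08/√44.01) / (4.08/√44.01 + 3.41/√30.07) = 0.6150/(0.6150 + 0.6219) = 0.4972.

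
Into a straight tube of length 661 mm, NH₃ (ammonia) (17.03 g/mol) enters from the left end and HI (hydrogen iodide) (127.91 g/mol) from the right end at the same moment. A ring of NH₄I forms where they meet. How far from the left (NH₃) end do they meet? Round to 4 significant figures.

484.3 mm

The fronts meet when d_NH₃ + d_HI = L with d_NH₃/d_HI = √(M_HI/M_NH₃) (Graham's law). Here √(M_HI/M_NH₃) = √(127.91/17.03) = 2.741.
With d_NH₃ + d_HI = 661 mm, d_HI = 661/(1 + 2.741) = 176.7 mm.
d_NH₃ = 661 − 176.7 = 484.3 mm.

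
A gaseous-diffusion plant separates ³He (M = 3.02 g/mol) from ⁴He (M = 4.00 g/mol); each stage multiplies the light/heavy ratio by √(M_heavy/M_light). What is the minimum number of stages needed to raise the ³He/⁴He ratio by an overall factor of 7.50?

With α = √(4.00/3.02) per stage, ln α = ½ ln(1.32450) = 0.1405.
Need α^N ≥ 7.50 ⇒ N ≥ ln(7.50) / ln α = 2.015 / 0.1405 = 14.34.
So at least 15 stages are needed.

15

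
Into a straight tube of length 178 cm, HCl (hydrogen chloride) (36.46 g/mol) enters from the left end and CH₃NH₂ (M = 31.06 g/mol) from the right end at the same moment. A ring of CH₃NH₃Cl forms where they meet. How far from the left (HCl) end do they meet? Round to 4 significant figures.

In equal time, each gas travels a distance ∝ its rate ∝ 1/√M, so d_HCl/d_CH₃NH₂ = √(M_CH₃NH₂/M_HCl) = √(31.06/36.46) = 0.9230.
With d_HCl + d_CH₃NH₂ = 178 cm, d_CH₃NH₂ = 178/(1 + 0.9230) = 92.56 cm.
d_HCl = 178 − 92.56 = 85.44 cm.

85.44 cm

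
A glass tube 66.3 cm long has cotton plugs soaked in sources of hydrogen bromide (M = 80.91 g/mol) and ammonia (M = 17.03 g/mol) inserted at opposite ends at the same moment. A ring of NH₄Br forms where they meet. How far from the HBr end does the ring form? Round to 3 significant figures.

The fronts meet when d_HBr + d_NH₃ = L with d_HBr/d_NH₃ = √(M_NH₃/M_HBr) (Graham's law). Here √(M_NH₃/M_HBr) = √(17.03/80.91) = 0.4588.
With d_HBr + d_NH₃ = 66.3 cm, d_NH₃ = 66.3/(1 + 0.4588) = 45.45 cm.
d_HBr = 66.3 − 45.45 = 20.9 cm.

20.9 cm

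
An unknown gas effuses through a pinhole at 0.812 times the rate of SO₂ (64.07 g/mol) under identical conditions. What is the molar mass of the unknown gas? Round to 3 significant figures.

Using Graham's law: rate_X/rate_SO₂ = √(M_SO₂/M_X).
0.812 = √(64.07/M_X)
M_X = 64.07 / 0.812² = 64.07 / 0.6593 = 97.2 g/mol

97.2 g/mol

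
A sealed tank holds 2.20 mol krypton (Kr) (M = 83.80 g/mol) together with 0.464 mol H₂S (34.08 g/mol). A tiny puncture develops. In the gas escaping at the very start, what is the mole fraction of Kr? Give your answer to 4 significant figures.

0.7515

Rate_i ∝ x_i/√M_i (Graham's law weighted by mole fraction), so the effusate composition follows n_i/√M_i.
x_Kr(eff) = (n_Kr/√M_Kr) / (n_Kr/√M_Kr + n_H₂S/√M_H₂S)
= (2.20/√83.80) / (2.20/√83.80 + 0.464/√34.08) = 0.2403/(0.2403 + 0.07948) = 0.7515.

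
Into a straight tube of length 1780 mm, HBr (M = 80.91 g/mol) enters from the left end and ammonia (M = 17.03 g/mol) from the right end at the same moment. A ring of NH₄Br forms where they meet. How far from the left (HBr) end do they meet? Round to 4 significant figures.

559.8 mm

The fronts meet when d_HBr + d_NH₃ = L with d_HBr/d_NH₃ = √(M_NH₃/M_HBr) (Graham's law). Here √(M_NH₃/M_HBr) = √(17.03/80.91) = 0.4588.
With d_HBr + d_NH₃ = 1780 mm, d_NH₃ = 1780/(1 + 0.4588) = 1220 mm.
d_HBr = 1780 − 1220 = 559.8 mm.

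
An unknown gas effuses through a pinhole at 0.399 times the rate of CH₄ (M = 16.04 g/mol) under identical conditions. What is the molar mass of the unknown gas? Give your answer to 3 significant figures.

101 g/mol

By Graham's law, rate_X/rate_CH₄ = √(M_CH₄/M_X).
0.399 = √(16.04/M_X)
M_X = 16.04 / 0.399² = 16.04 / 0.1592 = 101 g/mol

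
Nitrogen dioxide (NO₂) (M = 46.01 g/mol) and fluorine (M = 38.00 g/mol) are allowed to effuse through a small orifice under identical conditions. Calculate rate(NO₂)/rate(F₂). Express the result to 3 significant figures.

0.909

By Graham's law, rate_NO₂/rate_F₂ = √(M_F₂/M_NO₂) = √(38.00/46.01) = √0.8259 = 0.909.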